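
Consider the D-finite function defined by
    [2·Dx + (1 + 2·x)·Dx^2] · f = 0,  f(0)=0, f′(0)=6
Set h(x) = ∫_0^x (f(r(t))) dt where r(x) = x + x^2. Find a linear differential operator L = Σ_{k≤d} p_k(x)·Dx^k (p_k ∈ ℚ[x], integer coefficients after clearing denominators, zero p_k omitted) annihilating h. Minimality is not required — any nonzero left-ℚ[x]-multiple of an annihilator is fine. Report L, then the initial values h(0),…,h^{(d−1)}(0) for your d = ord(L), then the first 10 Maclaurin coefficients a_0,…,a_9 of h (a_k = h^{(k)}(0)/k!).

L = (4·x + 4·x^2)·Dx^2 + (1 + 4·x + 6·x^2 + 4·x^3)·Dx^3  (order 3).
h: a_k = 0, 0, 3, 0, -1, 6/5, -4/5, 0, 6/7, -4/3, …
ICs: h(0) = 0, h′(0) = 0, h′′(0) = 6.

f: a_k = 0, 6, -6, 8, -12, 96/5, -32, 384/7, -96, 512/3, …
f∘r: x↦r, Dx↦Dx/r' in L_f ⇒ L₀.
h=∫h₀ ⇒ L = L₀·Dx.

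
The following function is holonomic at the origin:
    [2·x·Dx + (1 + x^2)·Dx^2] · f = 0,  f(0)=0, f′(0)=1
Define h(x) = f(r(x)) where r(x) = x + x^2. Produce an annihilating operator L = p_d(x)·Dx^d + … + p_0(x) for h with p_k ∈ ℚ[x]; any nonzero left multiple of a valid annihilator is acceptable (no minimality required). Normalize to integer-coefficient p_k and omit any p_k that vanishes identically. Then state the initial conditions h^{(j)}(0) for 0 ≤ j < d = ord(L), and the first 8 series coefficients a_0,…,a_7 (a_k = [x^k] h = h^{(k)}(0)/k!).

L = (-2 + 2·x + 8·x^2 + 12·x^3 + 6·x^4)·Dx + (1 + 2·x + x^2 + 4·x^3 + 5·x^4 + 2·x^5)·Dx^2  (order 2).
h: a_k = 0, 1, 1, -1/3, -1, -4/5, 2/3, 13/7, …
ICs: h(0) = 0, h′(0) = 1.

f: a_k = 0, 1, 0, -1/3, 0, 1/5, 0, -1/7, …
h₀=f(r): pull back L_f along r ⇒ L₀.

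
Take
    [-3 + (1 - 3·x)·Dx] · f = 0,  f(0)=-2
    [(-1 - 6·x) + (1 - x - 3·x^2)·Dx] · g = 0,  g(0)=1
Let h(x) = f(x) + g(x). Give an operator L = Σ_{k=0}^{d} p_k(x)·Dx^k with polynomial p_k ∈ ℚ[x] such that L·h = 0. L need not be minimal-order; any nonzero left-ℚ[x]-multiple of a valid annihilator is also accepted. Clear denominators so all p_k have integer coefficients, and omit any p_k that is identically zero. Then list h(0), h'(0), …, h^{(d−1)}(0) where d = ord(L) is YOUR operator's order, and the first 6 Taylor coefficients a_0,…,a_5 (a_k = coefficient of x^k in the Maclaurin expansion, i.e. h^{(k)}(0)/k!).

L = (6 - 108·x + 162·x^2 - 162·x^3) + (10 - 6·x - 108·x^2 + 270·x^3 - 324·x^4)·Dx + (-2 + 14·x - 33·x^2 + 18·x^3 + 54·x^4 - 81·x^5)·Dx^2  (order 2).
h: a_k = -1, -5, -14, -47, -143, -446, …
ICs: h(0) = -1, h′(0) = -5.

f: a_k = -2, -6, -18, -54, -162, -486, …
g: a_k = 1, 1, 4, 7, 19, 40, …
f+g: L₀ = lclm(L_f,L_g), ord ≤ 1+1.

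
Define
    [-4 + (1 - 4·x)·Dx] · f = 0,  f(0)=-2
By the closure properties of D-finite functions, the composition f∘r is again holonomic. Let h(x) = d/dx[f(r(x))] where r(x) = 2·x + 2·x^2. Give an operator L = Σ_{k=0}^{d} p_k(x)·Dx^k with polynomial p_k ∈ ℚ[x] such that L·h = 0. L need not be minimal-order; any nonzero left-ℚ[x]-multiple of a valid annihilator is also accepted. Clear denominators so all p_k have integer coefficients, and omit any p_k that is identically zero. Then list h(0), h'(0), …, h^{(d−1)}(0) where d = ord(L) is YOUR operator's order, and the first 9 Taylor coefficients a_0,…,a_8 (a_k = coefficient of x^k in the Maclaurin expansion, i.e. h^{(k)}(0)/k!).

L = (18 + 48·x + 48·x^2) + (-1 + 6·x + 24·x^2 + 16·x^3)·Dx  (order 1).
h: a_k = -16, -288, -3840, -45568, -506880, -5412864, -56197120, -571539456, -5721882624, …
ICs: h(0) = -16.

f: a_k = -2, -8, -32, -128, -512, -2048, -8192, -32768, -131072, …
h₀=f(r): pull back L_f along r ⇒ L₀.
h₀' ⇒ L via d/dx closure of L₀.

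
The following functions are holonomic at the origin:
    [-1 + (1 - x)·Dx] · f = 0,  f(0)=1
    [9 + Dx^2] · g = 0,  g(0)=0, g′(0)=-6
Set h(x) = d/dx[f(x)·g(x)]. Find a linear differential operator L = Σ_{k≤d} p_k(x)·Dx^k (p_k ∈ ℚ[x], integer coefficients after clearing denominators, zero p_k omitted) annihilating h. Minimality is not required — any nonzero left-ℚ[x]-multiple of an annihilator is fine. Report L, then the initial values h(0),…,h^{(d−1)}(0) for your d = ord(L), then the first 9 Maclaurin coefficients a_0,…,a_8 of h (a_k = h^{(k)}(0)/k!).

f: a_k = 1, 1, 1, 1, 1, 1, 1, 1, 1, …
g: a_k = 0, -6, 0, 9, 0, -81/20, 0, 243/280, 0, …
Product ⇒ symmetric product L₀, ord ≤ 2.
Derive L from L₀ (diff closure).
L = (7 - 18·x + 9·x^2) + (-2 + 2·x)·Dx + (1 - 2·x + x^2)·Dx^2  (order 2).
h: a_k = -6, -12, 9, 12, -21/4, -63/10, -51/40, -51/35, -837/320, …
ICs: h(0) = -6, h′(0) = -12.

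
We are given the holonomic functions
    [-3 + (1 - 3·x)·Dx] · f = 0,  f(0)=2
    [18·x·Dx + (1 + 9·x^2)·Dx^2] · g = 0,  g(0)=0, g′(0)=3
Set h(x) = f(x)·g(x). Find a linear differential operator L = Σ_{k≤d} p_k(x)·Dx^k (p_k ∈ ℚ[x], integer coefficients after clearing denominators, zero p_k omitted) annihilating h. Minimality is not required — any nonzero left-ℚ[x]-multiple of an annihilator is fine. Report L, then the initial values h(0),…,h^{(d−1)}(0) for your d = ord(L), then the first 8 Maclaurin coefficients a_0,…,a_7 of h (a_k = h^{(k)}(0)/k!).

L = 54·x + (6 - 18·x + 108·x^2)·Dx + (-1 + 3·x - 9·x^2 + 27·x^3)·Dx^2  (order 2).
h: a_k = 0, 6, 18, 36, 108, 2106/5, 6318/5, 110808/35, …
ICs: h(0) = 0, h′(0) = 6.

f: a_k = 2, 6, 18, 54, 162, 486, 1458, 4374, …
g: a_k = 0, 3, 0, -9, 0, 243/5, 0, -2187/7, …
L₀ := L_f ⊗_s L_g (sym. prod.), ord ≤ 2.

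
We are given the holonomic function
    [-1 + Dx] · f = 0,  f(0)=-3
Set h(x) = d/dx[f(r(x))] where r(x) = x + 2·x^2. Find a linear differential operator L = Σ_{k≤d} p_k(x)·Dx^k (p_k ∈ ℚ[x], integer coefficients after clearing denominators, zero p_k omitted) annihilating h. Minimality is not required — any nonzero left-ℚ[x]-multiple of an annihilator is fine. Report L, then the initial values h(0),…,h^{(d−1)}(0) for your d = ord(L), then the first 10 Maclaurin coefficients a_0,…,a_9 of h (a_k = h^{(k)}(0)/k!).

L = (5 + 8·x + 16·x^2) + (-1 - 4·x)·Dx  (order 1).
h: a_k = -3, -15, -39/2, -73/2, -281/8, -1741/40, -1697/48, -57233/1680, -328753/13440, -2389141/120960, …
ICs: h(0) = -3.

f: a_k = -3, -3, -3/2, -1/2, -1/8, -1/40, -1/240, -1/1680, -1/13440, -1/120960, …
Substitute x→r, Dx→(1/r')Dx; clear ⇒ L₀.
h₀' ⇒ L via d/dx closure of L₀.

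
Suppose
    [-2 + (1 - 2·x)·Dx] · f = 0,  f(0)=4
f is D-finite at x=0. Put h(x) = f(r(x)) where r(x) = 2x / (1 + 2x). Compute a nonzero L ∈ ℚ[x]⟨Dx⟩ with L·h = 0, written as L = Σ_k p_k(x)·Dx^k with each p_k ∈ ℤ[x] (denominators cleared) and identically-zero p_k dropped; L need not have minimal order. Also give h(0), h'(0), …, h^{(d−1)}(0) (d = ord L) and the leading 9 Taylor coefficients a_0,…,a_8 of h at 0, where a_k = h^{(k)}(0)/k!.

f: a_k = 4, 8, 16, 32, 64, 128, 256, 512, 1024, …
f∘r: x↦r, Dx↦Dx/r' in L_f ⇒ L₀.
L = 4 + (-1 + 4·x^2)·Dx  (order 1).
h: a_k = 4, 16, 32, 64, 128, 256, 512, 1024, 2048, …
ICs: h(0) = 4.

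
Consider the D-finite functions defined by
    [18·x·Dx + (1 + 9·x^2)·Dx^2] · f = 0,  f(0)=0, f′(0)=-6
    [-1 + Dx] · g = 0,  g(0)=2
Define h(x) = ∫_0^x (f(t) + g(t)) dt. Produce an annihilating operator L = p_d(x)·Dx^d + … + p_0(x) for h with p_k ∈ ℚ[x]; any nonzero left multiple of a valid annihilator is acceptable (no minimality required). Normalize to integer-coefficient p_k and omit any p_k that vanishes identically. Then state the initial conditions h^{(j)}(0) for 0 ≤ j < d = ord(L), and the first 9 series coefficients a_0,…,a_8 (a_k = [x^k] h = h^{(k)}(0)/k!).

f: a_k = 0, -6, 0, 18, 0, -486/5, 0, 4374/7, 0, …
g: a_k = 2, 2, 1, 1/3, 1/12, 1/60, 1/360, 1/2520, 1/20160, …
Sum ⇒ L₀ = lclm(L_f,L_g) in ℚ(x)⟨Dx⟩.
Integrate: L := L₀·Dx.
L = (18 - 18·x - 486·x^2 - 162·x^3)·Dx^2 + (-19 + 468·x^2 - 81·x^4)·Dx^3 + (1 + 18·x + 18·x^2 + 162·x^3 + 81·x^4)·Dx^4  (order 4).
h: a_k = 0, 2, -2, 1/3, 55/12, 1/60, -5831/360, 1/2520, 1574641/20160, …
ICs: h(0) = 0, h′(0) = 2, h′′(0) = -4, h′′′(0) = 2.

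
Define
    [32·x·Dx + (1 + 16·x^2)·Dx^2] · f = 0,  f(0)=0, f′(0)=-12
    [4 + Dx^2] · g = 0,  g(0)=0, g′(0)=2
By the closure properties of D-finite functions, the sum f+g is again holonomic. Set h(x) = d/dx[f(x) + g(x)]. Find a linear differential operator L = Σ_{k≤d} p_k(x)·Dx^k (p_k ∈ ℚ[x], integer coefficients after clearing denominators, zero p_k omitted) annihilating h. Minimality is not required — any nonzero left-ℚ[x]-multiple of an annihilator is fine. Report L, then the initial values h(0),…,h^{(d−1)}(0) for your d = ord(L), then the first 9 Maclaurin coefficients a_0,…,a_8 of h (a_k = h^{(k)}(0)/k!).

f: a_k = 0, -12, 0, 64, 0, -3072/5, 0, 49152/7, 0, …
g: a_k = 0, 2, 0, -4/3, 0, 4/15, 0, -8/315, 0, …
Weyl lclm of L_f,L_g ⇒ L₀ (ord ≤ 4).
Derive L from L₀ (diff closure).
L = (-6016·x + 102400·x^3 + 32768·x^5) + (-28 + 1216·x^2 + 27648·x^4 + 16384·x^6)·Dx + (-1504·x + 25600·x^3 + 8192·x^5)·Dx^2 + (-7 + 304·x^2 + 6912·x^4 + 4096·x^6)·Dx^3  (order 3).
h: a_k = -10, 0, 188, 0, -9212/3, 0, 2211832/45, 0, -247726076/315, …
ICs: h(0) = -10, h′(0) = 0, h′′(0) = 376.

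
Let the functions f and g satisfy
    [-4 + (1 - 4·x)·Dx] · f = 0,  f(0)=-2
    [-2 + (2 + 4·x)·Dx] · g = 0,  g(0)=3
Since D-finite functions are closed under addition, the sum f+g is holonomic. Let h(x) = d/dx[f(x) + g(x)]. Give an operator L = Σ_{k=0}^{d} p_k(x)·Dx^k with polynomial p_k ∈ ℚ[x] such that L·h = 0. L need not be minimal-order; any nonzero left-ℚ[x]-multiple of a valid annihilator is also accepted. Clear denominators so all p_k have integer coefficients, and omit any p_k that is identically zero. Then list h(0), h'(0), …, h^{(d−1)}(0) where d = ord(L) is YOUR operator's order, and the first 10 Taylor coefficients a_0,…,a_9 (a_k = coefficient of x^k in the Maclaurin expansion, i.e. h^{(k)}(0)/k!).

L = (-40 - 32·x) + (-31 - 136·x - 112·x^2)·Dx + (3 - 2·x - 32·x^2 - 32·x^3)·Dx^2  (order 2).
h: a_k = -5, -67, -759/2, -4111/2, -81815/8, -393405/8, -3669323/16, -16778503/16, -603960471/128, -2684391025/128, …
ICs: h(0) = -5, h′(0) = -67.

f: a_k = -2, -8, -32, -128, -512, -2048, -8192, -32768, -131072, -524288, …
g: a_k = 3, 3, -3/2, 3/2, -15/8, 21/8, -63/16, 99/16, -1287/128, 2145/128, …
Sum ⇒ L₀ = lclm(L_f,L_g) in ℚ(x)⟨Dx⟩.
h=h₀': d/dx-closure on L₀ ⇒ L.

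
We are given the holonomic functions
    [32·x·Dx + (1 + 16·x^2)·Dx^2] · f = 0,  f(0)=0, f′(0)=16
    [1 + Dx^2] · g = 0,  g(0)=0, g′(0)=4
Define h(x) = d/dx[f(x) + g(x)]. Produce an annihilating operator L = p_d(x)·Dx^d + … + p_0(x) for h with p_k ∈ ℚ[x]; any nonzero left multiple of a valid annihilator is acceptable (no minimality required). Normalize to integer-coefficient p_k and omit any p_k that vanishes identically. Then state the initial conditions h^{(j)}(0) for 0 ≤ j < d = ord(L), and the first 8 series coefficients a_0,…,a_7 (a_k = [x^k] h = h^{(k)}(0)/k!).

L = (-6112·x + 99328·x^3 + 8192·x^5) + (-31 + 1072·x^2 + 25344·x^4 + 4096·x^6)·Dx + (-6112·x + 99328·x^3 + 8192·x^5)·Dx^2 + (-31 + 1072·x^2 + 25344·x^4 + 4096·x^6)·Dx^3  (order 3).
h: a_k = 20, 0, -258, 0, 24577/6, 0, -11796481/180, 0, …
ICs: h(0) = 20, h′(0) = 0, h′′(0) = -516.

f: a_k = 0, 16, 0, -256/3, 0, 4096/5, 0, -65536/7, …
g: a_k = 0, 4, 0, -2/3, 0, 1/30, 0, -1/1260, …
h₀=f+g: left-lcm gives L₀, ord ≤ 4.
h=h₀': d/dx-closure on L₀ ⇒ L.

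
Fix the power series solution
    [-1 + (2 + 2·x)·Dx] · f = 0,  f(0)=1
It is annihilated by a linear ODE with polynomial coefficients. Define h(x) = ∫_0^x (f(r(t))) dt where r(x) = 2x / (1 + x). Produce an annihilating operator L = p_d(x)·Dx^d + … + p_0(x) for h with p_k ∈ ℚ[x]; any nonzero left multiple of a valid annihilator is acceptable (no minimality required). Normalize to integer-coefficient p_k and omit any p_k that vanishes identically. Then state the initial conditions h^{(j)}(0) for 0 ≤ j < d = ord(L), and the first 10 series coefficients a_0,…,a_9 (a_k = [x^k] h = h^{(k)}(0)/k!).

f: a_k = 1, 1/2, -1/8, 1/16, -5/128, 7/256, -21/1024, 33/2048, -429/32768, 715/65536, …
Change of var in L_f (x↦r) gives L₀.
∫: right-multiply L₀ by Dx.
L = -Dx + (1 + 4·x + 3·x^2)·Dx^2  (order 2).
h: a_k = 0, 1, 1/2, -1/2, 5/8, -37/40, 25/16, -327/112, 753/128, -1605/128, …
ICs: h(0) = 0, h′(0) = 1.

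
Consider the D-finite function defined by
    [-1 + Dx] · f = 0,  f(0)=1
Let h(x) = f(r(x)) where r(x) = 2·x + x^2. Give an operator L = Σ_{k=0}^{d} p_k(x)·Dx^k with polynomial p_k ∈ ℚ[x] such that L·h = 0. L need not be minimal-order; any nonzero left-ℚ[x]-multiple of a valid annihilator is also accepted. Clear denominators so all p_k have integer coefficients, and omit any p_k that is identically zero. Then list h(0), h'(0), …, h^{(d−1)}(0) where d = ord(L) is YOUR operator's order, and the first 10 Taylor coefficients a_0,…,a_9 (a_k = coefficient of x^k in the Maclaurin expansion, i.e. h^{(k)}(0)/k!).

f: a_k = 1, 1, 1/2, 1/6, 1/24, 1/120, 1/720, 1/5040, 1/40320, 1/362880, …
h₀=f(r): pull back L_f along r ⇒ L₀.
L = (-2 - 2·x) + Dx  (order 1).
h: a_k = 1, 2, 3, 10/3, 19/6, 13/5, 173/90, 407/315, 45/56, 5281/11340, …
ICs: h(0) = 1.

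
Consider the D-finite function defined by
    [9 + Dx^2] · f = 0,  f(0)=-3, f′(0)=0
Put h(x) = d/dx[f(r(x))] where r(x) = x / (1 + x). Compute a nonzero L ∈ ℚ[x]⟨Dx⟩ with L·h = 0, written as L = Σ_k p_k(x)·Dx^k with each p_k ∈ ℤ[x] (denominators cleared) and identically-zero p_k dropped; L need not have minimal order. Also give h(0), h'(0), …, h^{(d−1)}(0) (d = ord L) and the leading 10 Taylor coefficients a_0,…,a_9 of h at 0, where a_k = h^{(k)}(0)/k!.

f: a_k = -3, 0, 27/2, 0, -81/8, 0, 243/80, 0, -2187/4480, 0, …
Substitute x→r, Dx→(1/r')Dx; clear ⇒ L₀.
h₀' ⇒ L via d/dx closure of L₀.
L = (15 + 12·x + 6·x^2) + (6 + 18·x + 18·x^2 + 6·x^3)·Dx + (1 + 4·x + 6·x^2 + 4·x^3 + x^4)·Dx^2  (order 2).
h: a_k = 0, 27, -81, 243/2, -135/2, -7371/40, 28917/40, -880659/560, 1475739/560, -16298253/4480, …
ICs: h(0) = 0, h′(0) = 27.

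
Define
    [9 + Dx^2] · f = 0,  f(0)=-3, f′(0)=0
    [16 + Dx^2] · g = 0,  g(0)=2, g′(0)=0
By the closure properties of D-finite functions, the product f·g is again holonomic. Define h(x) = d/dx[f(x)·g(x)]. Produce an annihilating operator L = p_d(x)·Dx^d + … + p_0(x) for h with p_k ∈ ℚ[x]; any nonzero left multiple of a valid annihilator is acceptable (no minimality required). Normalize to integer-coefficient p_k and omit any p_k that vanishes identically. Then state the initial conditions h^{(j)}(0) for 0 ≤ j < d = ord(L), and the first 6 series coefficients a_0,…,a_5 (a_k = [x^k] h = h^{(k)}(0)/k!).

L = 49 + 50·Dx^2 + Dx^4  (order 4).
h: a_k = 0, 150, 0, -1201, 0, 11765/4, …
ICs: h(0) = 0, h′(0) = 150, h′′(0) = 0, h′′′(0) = -7206.

f: a_k = -3, 0, 27/2, 0, -81/8, 0, …
g: a_k = 2, 0, -16, 0, 64/3, 0, …
L₀ := L_f ⊗_s L_g (sym. prod.), ord ≤ 4.
Differentiate: ansatz ord ≤ ord L₀ ⇒ L.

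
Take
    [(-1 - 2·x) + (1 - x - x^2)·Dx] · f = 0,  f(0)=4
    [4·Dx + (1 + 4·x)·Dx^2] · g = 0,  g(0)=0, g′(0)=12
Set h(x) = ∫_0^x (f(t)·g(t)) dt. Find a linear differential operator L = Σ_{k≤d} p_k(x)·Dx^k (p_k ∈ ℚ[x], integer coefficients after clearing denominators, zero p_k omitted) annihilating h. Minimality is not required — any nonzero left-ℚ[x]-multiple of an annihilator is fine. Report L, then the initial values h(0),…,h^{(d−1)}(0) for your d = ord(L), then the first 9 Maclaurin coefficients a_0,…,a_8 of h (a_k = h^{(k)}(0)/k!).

f: a_k = 4, 4, 8, 12, 20, 32, 52, 84, 136, …
g: a_k = 0, 12, -24, 64, -192, 3072/5, -2048, 49152/7, -24576, …
L₀ := L_f ⊗_s L_g (sym. prod.), ord ≤ 2.
h=∫h₀ ⇒ L = L₀·Dx.
L = (6 + 16·x)·Dx + (-2 + 16·x + 20·x^2)·Dx^2 + (-1 - 3·x + 5·x^2 + 4·x^3)·Dx^3  (order 3).
h: a_k = 0, 0, 24, -16, 64, -112, 5384/15, -32992/35, 103434/35, …
ICs: h(0) = 0, h′(0) = 0, h′′(0) = 48.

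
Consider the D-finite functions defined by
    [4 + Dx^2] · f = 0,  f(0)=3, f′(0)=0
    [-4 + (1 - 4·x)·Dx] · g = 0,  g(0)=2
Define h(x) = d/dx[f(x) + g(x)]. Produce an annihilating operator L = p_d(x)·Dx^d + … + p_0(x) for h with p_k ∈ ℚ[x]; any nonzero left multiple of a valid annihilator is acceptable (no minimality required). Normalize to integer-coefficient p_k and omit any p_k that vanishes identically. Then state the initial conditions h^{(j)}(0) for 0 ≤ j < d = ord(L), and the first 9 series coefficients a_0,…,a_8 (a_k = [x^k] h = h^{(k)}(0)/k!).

L = (1568 - 256·x + 512·x^2) + (-100 + 432·x - 192·x^2 + 256·x^3)·Dx + (392 - 64·x + 128·x^2)·Dx^2 + (-25 + 108·x - 48·x^2 + 64·x^3)·Dx^3  (order 3).
h: a_k = 8, 52, 384, 2056, 10240, 245752/5, 229376, 110100496/105, 4718592, …
ICs: h(0) = 8, h′(0) = 52, h′′(0) = 768.

f: a_k = 3, 0, -6, 0, 2, 0, -4/15, 0, 2/105, …
g: a_k = 2, 8, 32, 128, 512, 2048, 8192, 32768, 131072, …
L₀ := lclm(L_f,L_g); ord L₀ ≤ 2+1.
h=h₀': d/dx-closure on L₀ ⇒ L.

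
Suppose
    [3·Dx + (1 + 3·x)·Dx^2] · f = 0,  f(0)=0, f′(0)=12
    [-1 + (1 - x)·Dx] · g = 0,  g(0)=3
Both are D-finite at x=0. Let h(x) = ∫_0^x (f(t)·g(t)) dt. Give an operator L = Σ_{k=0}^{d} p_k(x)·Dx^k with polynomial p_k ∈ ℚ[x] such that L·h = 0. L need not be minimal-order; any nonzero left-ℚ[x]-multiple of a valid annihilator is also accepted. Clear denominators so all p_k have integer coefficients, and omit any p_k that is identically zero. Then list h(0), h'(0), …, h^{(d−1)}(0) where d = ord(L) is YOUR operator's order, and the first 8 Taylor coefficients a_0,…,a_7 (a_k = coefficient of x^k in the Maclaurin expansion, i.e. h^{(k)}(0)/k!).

f: a_k = 0, 12, -18, 36, -81, 972/5, -486, 8748/7, …
g: a_k = 3, 3, 3, 3, 3, 3, 3, 3, …
Product ⇒ symmetric product L₀, ord ≤ 2.
Integrate: L := L₀·Dx.
L = 3·Dx + (-1 + 9·x)·Dx^2 + (-1 - 2·x + 3·x^2)·Dx^3  (order 3).
h: a_k = 0, 0, 18, -6, 45/2, -153/5, 717/10, -5139/35, …
ICs: h(0) = 0, h′(0) = 0, h′′(0) = 36.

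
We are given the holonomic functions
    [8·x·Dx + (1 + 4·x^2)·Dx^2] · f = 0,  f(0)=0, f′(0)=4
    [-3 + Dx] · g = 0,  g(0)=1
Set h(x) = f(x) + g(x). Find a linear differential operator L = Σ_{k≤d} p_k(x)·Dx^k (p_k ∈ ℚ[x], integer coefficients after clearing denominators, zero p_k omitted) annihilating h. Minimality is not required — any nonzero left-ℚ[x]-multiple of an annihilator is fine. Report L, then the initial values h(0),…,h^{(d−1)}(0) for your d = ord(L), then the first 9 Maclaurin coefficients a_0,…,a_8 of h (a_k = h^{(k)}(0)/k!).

L = (24 - 72·x - 288·x^2 - 288·x^3)·Dx + (-17 + 24·x^2 - 144·x^4)·Dx^2 + (3 + 8·x + 24·x^2 + 32·x^3 + 48·x^4)·Dx^3  (order 3).
h: a_k = 1, 7, 9/2, -5/6, 27/8, 593/40, 81/80, -2891/80, 729/4480, …
ICs: h(0) = 1, h′(0) = 7, h′′(0) = 9.

f: a_k = 0, 4, 0, -16/3, 0, 64/5, 0, -256/7, 0, …
g: a_k = 1, 3, 9/2, 9/2, 27/8, 81/40, 81/80, 243/560, 729/4480, …
h₀=f+g: left-lcm gives L₀, ord ≤ 3.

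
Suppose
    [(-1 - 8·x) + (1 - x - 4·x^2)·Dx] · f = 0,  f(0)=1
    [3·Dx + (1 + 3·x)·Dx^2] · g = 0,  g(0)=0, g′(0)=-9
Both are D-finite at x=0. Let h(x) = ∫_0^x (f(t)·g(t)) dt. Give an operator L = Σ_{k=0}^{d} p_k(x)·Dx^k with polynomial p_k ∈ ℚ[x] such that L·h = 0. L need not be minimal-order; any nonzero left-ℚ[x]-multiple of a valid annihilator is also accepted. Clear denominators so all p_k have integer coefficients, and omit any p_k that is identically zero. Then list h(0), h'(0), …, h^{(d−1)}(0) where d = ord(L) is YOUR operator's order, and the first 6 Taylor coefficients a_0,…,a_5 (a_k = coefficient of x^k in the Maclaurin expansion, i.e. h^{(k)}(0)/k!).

f: a_k = 1, 1, 5, 9, 29, 65, …
g: a_k = 0, -9, 27/2, -27, 243/4, -729/5, …
L₀ := L_f ⊗_s L_g (sym. prod.), ord ≤ 2.
h=∫₀ˣh₀: take L = L₀·Dx.
L = (11 + 48·x)·Dx + (-1 + 25·x + 60·x^2)·Dx^2 + (-1 - 2·x + 7·x^2 + 12·x^3)·Dx^3  (order 3).
h: a_k = 0, 0, -9/2, 3/2, -117/8, 81/20, …
ICs: h(0) = 0, h′(0) = 0, h′′(0) = -9.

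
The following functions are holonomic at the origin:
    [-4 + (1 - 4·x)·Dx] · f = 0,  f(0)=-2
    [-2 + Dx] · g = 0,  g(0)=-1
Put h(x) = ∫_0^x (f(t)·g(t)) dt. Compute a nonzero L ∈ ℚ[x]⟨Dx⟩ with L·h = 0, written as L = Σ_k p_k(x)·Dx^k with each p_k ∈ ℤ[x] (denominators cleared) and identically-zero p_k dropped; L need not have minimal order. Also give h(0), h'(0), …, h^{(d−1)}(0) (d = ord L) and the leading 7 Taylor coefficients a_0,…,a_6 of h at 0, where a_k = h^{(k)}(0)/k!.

f: a_k = -2, -8, -32, -128, -512, -2048, -8192, …
g: a_k = -1, -2, -2, -4/3, -2/3, -4/15, -4/45, …
f·g: L₀ = L_f ⊗_s L_g, ord ≤ 1·1.
∫: right-multiply L₀ by Dx.
L = (6 - 8·x)·Dx + (-1 + 4·x)·Dx^2  (order 2).
h: a_k = 0, 2, 6, 52/3, 158/3, 844/5, 25324/45, …
ICs: h(0) = 0, h′(0) = 2.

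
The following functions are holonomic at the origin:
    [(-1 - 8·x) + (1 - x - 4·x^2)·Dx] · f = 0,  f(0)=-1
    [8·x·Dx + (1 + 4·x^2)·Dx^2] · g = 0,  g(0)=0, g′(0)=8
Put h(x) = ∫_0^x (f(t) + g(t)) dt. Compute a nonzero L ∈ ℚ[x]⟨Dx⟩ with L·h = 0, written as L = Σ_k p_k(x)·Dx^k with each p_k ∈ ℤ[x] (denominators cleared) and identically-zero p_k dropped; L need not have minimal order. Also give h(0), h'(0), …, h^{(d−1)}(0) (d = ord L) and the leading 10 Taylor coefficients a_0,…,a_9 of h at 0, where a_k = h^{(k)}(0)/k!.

L = (-40 + 160·x + 2272·x^2 + 4608·x^3 + 16896·x^4 + 6144·x^6)·Dx^2 + (31 + 264·x + 364·x^2 + 2208·x^3 + 4160·x^4 + 12800·x^5 + 768·x^6 + 6144·x^7)·Dx^3 + (-5 - 11·x - 80·x^2 + 116·x^3 + 80·x^4 + 704·x^5 + 1536·x^6 + 256·x^7 + 1024·x^8)·Dx^4  (order 4).
h: a_k = 0, -1, 7/2, -5/3, -59/12, -29/5, -197/30, -181/7, -3599/56, -1165/9, …
ICs: h(0) = 0, h′(0) = -1, h′′(0) = 7, h′′′(0) = -10.

f: a_k = -1, -1, -5, -9, -29, -65, -181, -441, -1165, -2929, …
g: a_k = 0, 8, 0, -32/3, 0, 128/5, 0, -512/7, 0, 2048/9, …
f+g: L₀ = lclm(L_f,L_g), ord ≤ 1+2.
∫: right-multiply L₀ by Dx.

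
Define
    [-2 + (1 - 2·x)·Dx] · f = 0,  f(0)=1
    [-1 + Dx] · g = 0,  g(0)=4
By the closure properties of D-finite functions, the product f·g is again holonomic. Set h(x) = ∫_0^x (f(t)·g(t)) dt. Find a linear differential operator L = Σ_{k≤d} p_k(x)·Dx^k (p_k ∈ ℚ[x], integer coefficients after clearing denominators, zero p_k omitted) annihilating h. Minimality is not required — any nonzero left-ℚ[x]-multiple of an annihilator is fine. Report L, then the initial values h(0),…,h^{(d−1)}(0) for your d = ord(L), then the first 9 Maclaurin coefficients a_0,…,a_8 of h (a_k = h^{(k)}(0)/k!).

f: a_k = 1, 2, 4, 8, 16, 32, 64, 128, 256, …
g: a_k = 4, 4, 2, 2/3, 1/6, 1/30, 1/180, 1/1260, 1/10080, …
Product ⇒ symmetric product L₀, ord ≤ 1.
h=∫₀ˣh₀: take L = L₀·Dx.
L = (3 - 2·x)·Dx + (-1 + 2·x)·Dx^2  (order 2).
h: a_k = 0, 4, 6, 26/3, 79/6, 211/10, 6331/180, 75973/1260, 354541/3360, …
ICs: h(0) = 0, h′(0) = 4.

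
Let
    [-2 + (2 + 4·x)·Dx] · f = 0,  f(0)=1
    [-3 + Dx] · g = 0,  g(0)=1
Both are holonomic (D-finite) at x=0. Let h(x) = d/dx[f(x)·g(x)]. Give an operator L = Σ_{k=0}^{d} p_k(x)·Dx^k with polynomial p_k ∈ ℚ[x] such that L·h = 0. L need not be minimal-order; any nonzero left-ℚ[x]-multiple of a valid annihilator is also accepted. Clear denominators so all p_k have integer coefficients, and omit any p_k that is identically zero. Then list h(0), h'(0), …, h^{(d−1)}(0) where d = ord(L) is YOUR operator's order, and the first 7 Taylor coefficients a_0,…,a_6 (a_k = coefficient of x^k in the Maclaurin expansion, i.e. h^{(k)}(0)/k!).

f: a_k = 1, 1, -1/2, 1/2, -5/8, 7/8, -21/16, …
g: a_k = 1, 3, 9/2, 9/2, 27/8, 81/40, 81/80, …
L₀ := L_f ⊗_s L_g (sym. prod.), ord ≤ 1.
Differentiate: ansatz ord ≤ ord L₀ ⇒ L.
L = (7 + 24·x + 18·x^2) + (-2 - 7·x - 6·x^2)·Dx  (order 1).
h: a_k = 4, 14, 24, 26, 22, 63/5, 48/5, …
ICs: h(0) = 4.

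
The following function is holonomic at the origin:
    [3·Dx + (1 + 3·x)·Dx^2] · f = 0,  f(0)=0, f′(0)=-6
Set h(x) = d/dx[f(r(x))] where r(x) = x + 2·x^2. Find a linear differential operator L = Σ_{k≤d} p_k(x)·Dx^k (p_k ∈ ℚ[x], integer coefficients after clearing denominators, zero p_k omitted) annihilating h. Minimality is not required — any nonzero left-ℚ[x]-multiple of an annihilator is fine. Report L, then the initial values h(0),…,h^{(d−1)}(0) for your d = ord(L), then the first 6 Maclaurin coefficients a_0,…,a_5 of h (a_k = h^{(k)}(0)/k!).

f: a_k = 0, -6, 9, -18, 81/2, -486/5, …
L₀ from L_f via x↦r, Dx↦r'^{-1}Dx.
h₀' ⇒ L via d/dx closure of L₀.
L = (-1 + 12·x + 24·x^2) + (1 + 7·x + 18·x^2 + 24·x^3)·Dx  (order 1).
h: a_k = -6, -6, 54, -126, 54, 594, …
ICs: h(0) = -6.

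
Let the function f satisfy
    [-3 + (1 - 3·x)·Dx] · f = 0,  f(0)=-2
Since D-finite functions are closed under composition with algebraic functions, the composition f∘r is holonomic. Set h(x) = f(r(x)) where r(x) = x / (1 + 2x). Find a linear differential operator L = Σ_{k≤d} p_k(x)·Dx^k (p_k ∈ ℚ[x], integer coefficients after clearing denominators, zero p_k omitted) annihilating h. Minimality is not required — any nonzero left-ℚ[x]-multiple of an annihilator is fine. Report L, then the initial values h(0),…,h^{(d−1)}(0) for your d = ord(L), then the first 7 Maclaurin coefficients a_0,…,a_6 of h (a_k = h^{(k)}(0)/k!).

L = 3 + (-1 - x + 2·x^2)·Dx  (order 1).
h: a_k = -2, -6, -6, -6, -6, -6, -6, …
ICs: h(0) = -2.

f: a_k = -2, -6, -18, -54, -162, -486, -1458, …
f∘r: x↦r, Dx↦Dx/r' in L_f ⇒ L₀.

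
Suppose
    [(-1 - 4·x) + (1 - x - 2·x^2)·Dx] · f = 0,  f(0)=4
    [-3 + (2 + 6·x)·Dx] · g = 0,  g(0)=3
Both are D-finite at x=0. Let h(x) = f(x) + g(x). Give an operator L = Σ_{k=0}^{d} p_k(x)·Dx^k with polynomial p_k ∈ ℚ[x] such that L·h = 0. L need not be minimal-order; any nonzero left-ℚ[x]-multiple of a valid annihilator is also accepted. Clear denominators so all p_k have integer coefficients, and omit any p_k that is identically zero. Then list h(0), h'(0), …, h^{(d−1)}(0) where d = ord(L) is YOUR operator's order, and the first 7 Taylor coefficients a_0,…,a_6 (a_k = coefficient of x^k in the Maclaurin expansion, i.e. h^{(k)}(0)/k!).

f: a_k = 4, 4, 12, 20, 44, 84, 172, …
g: a_k = 3, 9/2, -27/8, 81/16, -1215/128, 5103/256, -45927/1024, …
Weyl lclm of L_f,L_g ⇒ L₀ (ord ≤ 2).
L = (-45 - 207·x - 306·x^2 - 360·x^3) + (33 + 174·x + 573·x^2 + 1044·x^3 + 900·x^4)·Dx + (2 - 30·x - 138·x^2 + 38·x^3 + 504·x^4 + 360·x^5)·Dx^2  (order 2).
h: a_k = 7, 17/2, 69/8, 401/16, 4417/128, 26607/256, 130201/1024, …
ICs: h(0) = 7, h′(0) = 17/2.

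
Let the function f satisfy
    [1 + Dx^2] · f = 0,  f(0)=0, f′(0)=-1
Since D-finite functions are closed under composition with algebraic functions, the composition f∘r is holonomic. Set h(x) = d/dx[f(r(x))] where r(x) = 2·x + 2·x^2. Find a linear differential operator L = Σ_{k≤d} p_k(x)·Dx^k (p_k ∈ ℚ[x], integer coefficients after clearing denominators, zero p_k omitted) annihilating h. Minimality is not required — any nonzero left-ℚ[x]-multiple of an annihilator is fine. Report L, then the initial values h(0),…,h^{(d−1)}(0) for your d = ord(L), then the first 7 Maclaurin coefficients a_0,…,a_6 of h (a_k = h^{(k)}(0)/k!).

f: a_k = 0, -1, 0, 1/6, 0, -1/120, 0, …
Substitute x→r, Dx→(1/r')Dx; clear ⇒ L₀.
Differentiate: ansatz ord ≤ ord L₀ ⇒ L.
L = (16 + 32·x + 96·x^2 + 128·x^3 + 64·x^4) + (-6 - 12·x)·Dx + (1 + 4·x + 4·x^2)·Dx^2  (order 2).
h: a_k = -2, -4, 4, 16, 56/3, 0, -832/45, …
ICs: h(0) = -2, h′(0) = -4.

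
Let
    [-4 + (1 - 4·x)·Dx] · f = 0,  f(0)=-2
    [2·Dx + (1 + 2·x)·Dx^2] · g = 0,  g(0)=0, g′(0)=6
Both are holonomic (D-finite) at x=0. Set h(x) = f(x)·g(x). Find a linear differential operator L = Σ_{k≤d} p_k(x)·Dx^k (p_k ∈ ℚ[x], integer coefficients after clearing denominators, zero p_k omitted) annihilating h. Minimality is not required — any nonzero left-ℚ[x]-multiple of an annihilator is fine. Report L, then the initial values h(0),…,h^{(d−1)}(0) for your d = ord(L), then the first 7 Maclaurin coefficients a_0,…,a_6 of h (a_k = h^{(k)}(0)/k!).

f: a_k = -2, -8, -32, -128, -512, -2048, -8192, …
g: a_k = 0, 6, -6, 8, -12, 96/5, -32, …
L₀ := L_f ⊗_s L_g (sym. prod.), ord ≤ 2.
L = 8 + (6 + 24·x)·Dx + (-1 + 2·x + 8·x^2)·Dx^2  (order 2).
h: a_k = 0, -12, -36, -160, -616, -12512/5, -49728/5, …
ICs: h(0) = 0, h′(0) = -12.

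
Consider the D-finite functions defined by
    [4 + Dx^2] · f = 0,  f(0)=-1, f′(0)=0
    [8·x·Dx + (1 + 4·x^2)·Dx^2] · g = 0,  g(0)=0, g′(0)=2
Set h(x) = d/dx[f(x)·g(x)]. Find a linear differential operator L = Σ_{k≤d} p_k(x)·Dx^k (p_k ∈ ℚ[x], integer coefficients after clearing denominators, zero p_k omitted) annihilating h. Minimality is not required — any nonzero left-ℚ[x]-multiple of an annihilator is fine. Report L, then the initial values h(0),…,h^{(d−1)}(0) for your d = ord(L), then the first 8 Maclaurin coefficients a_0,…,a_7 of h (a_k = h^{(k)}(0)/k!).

L = (880 + 9408·x^2 + 59008·x^4 + 49152·x^6 + 24576·x^8 + 16384·x^10 + 32768·x^12) + (544·x + 9088·x^3 + 35840·x^5 + 40960·x^7 + 40960·x^9 + 32768·x^11)·Dx + (240 + 2720·x^2 + 17088·x^4 + 18944·x^6 + 16384·x^8 + 16384·x^10 + 16384·x^12)·Dx^2 + (136·x + 2272·x^3 + 8960·x^5 + 10240·x^7 + 10240·x^9 + 8192·x^11)·Dx^3 + (5 + 92·x^2 + 584·x^4 + 1664·x^6 + 2560·x^8 + 3072·x^10 + 2048·x^12)·Dx^4  (order 4).
h: a_k = -2, 0, 20, 0, -196/3, 0, 10408/45, 0, …
ICs: h(0) = -2, h′(0) = 0, h′′(0) = 40, h′′′(0) = 0.

f: a_k = -1, 0, 2, 0, -2/3, 0, 4/45, 0, …
g: a_k = 0, 2, 0, -8/3, 0, 32/5, 0, -128/7, …
f·g: L₀ = L_f ⊗_s L_g, ord ≤ 2·2.
h=h₀': d/dx-closure on L₀ ⇒ L.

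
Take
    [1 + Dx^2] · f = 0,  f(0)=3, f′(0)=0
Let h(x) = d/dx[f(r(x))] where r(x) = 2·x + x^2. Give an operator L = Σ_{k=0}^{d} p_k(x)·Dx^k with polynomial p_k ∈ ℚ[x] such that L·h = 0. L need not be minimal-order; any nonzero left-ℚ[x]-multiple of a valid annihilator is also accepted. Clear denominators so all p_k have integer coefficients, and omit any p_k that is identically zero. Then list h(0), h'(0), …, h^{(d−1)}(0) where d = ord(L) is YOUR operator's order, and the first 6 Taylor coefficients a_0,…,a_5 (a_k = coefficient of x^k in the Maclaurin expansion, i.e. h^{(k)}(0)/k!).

L = (7 + 16·x + 24·x^2 + 16·x^3 + 4·x^4) + (-3 - 3·x)·Dx + (1 + 2·x + x^2)·Dx^2  (order 2).
h: a_k = 0, -12, -18, 2, 20, 82/5, …
ICs: h(0) = 0, h′(0) = -12.

f: a_k = 3, 0, -3/2, 0, 1/8, 0, …
Change of var in L_f (x↦r) gives L₀.
h₀' ⇒ L via d/dx closure of L₀.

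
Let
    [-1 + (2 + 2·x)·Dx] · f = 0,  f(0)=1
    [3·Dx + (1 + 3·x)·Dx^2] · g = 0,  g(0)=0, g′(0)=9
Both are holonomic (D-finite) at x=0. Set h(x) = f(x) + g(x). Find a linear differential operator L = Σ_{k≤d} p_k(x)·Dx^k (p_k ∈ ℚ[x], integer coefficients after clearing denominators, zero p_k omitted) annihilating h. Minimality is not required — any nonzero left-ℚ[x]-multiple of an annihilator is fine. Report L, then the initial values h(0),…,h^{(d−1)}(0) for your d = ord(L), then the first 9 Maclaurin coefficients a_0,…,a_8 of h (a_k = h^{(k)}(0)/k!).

f: a_k = 1, 1/2, -1/8, 1/16, -5/128, 7/256, -21/1024, 33/2048, -429/32768, …
g: a_k = 0, 9, -27/2, 27, -243/4, 729/5, -729/2, 6561/7, -19683/8, …
Weyl lclm of L_f,L_g ⇒ L₀ (ord ≤ 3).
L = (27 + 9·x)·Dx + (69 + 126·x + 45·x^2)·Dx^2 + (10 + 46·x + 54·x^2 + 18·x^3)·Dx^3  (order 3).
h: a_k = 1, 19/2, -109/8, 433/16, -7781/128, 186659/1280, -373269/1024, 13437159/14336, -80621997/32768, …
ICs: h(0) = 1, h′(0) = 19/2, h′′(0) = -109/4.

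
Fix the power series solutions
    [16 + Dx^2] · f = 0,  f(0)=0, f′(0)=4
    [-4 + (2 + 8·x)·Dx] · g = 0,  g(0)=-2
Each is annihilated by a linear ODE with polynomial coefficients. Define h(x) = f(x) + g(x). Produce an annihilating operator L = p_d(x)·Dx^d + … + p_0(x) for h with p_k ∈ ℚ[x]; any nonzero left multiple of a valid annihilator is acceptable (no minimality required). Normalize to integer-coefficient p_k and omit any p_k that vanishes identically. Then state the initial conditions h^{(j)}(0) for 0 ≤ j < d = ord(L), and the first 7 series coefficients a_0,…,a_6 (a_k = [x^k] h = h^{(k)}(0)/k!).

f: a_k = 0, 4, 0, -32/3, 0, 128/15, 0, …
g: a_k = -2, -4, 4, -8, 20, -56, 168, …
Weyl lclm of L_f,L_g ⇒ L₀ (ord ≤ 3).
L = (-224 - 1024·x - 2048·x^2) + (48 + 704·x + 3072·x^2 + 4096·x^3)·Dx + (-14 - 64·x - 128·x^2)·Dx^2 + (3 + 44·x + 192·x^2 + 256·x^3)·Dx^3  (order 3).
h: a_k = -2, 0, 4, -56/3, 20, -712/15, 168, …
ICs: h(0) = -2, h′(0) = 0, h′′(0) = 8.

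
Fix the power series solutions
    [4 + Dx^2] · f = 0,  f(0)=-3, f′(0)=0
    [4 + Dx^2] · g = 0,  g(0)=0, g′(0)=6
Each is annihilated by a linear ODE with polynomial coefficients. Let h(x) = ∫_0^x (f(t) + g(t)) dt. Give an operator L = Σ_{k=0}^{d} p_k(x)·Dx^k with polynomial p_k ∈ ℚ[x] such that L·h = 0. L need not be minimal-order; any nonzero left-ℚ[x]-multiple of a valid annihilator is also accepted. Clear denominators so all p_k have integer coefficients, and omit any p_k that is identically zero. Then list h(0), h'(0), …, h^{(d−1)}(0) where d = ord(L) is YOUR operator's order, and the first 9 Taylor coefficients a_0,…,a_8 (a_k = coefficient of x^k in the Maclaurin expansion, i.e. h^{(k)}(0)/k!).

f: a_k = -3, 0, 6, 0, -2, 0, 4/15, 0, -2/105, …
g: a_k = 0, 6, 0, -4, 0, 4/5, 0, -8/105, 0, …
L₀ := lclm(L_f,L_g); ord L₀ ≤ 2+2.
∫: right-multiply L₀ by Dx.
L = 4·Dx + Dx^3  (order 3).
h: a_k = 0, -3, 3, 2, -1, -2/5, 2/15, 4/105, -1/105, …
ICs: h(0) = 0, h′(0) = -3, h′′(0) = 6.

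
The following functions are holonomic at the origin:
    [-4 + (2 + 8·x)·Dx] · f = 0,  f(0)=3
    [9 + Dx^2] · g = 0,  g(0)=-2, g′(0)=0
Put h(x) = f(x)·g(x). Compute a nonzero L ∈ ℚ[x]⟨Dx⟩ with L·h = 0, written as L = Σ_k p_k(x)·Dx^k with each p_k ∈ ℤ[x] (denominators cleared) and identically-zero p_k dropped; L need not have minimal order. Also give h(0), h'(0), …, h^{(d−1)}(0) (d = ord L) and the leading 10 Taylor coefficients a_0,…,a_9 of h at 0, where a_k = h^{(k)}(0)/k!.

L = (21 + 72·x + 144·x^2) + (-4 - 16·x)·Dx + (1 + 8·x + 16·x^2)·Dx^2  (order 2).
h: a_k = -6, -12, 39, 30, -57/4, -201/2, 11223/40, -17937/20, 6875397/2240, -11845851/1120, …
ICs: h(0) = -6, h′(0) = -12.

f: a_k = 3, 6, -6, 12, -30, 84, -252, 792, -2574, 8580, …
g: a_k = -2, 0, 9, 0, -27/4, 0, 81/40, 0, -729/2240, 0, …
f·g: L₀ = L_f ⊗_s L_g, ord ≤ 1·2.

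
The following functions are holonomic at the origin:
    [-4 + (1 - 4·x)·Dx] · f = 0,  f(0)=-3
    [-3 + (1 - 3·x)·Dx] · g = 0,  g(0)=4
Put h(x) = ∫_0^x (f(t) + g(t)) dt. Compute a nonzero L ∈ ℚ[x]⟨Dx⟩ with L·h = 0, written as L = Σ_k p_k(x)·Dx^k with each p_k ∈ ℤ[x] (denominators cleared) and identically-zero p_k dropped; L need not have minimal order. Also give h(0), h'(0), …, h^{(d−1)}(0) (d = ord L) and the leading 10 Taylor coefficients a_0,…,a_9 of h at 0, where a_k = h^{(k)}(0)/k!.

f: a_k = -3, -12, -48, -192, -768, -3072, -12288, -49152, -196608, -786432, …
g: a_k = 4, 12, 36, 108, 324, 972, 2916, 8748, 26244, 78732, …
f+g: L₀ = lclm(L_f,L_g), ord ≤ 1+1.
h=∫h₀ ⇒ L = L₀·Dx.
L = -24·Dx + (14 - 48·x)·Dx^2 + (-1 + 7·x - 12·x^2)·Dx^3  (order 3).
h: a_k = 0, 1, 0, -4, -21, -444/5, -350, -9372/7, -10101/2, -56788/3, …
ICs: h(0) = 0, h′(0) = 1, h′′(0) = 0.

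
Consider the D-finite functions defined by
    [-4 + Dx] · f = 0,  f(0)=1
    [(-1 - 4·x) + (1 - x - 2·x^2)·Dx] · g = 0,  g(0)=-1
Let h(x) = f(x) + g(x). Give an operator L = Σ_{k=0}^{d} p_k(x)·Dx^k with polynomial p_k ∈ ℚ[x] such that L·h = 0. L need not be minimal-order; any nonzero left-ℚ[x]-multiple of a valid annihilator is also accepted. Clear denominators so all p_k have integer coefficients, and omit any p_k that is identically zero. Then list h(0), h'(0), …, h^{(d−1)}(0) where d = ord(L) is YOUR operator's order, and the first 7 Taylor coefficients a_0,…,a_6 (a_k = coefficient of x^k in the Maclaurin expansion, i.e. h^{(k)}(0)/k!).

L = (8 + 192·x^2 + 128·x^3) + (10 - 44·x - 72·x^2 + 64·x^3 + 64·x^4)·Dx + (-3 + 11·x + 6·x^2 - 24·x^3 - 16·x^4)·Dx^2  (order 2).
h: a_k = 0, 3, 5, 17/3, -1/3, -187/15, -1679/45, …
ICs: h(0) = 0, h′(0) = 3.

f: a_k = 1, 4, 8, 32/3, 32/3, 128/15, 256/45, …
g: a_k = -1, -1, -3, -5, -11, -21, -43, …
Sum ⇒ L₀ = lclm(L_f,L_g) in ℚ(x)⟨Dx⟩.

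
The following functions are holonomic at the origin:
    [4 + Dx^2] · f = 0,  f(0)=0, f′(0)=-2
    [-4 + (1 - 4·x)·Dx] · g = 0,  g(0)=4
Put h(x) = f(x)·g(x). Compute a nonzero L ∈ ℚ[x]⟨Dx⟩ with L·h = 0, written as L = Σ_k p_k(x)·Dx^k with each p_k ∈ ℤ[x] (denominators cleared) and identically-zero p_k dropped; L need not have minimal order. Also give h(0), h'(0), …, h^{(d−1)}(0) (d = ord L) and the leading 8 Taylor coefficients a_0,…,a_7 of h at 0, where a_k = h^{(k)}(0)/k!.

f: a_k = 0, -2, 0, 4/3, 0, -4/15, 0, 8/315, …
g: a_k = 4, 16, 64, 256, 1024, 4096, 16384, 65536, …
Sym-product of L_f,L_g gives L₀ (≤ ord 2).
L = (-4 + 16·x) + 8·Dx + (-1 + 4·x)·Dx^2  (order 2).
h: a_k = 0, -8, -32, -368/3, -1472/3, -29456/15, -117824/15, -9897184/315, …
ICs: h(0) = 0, h′(0) = -8.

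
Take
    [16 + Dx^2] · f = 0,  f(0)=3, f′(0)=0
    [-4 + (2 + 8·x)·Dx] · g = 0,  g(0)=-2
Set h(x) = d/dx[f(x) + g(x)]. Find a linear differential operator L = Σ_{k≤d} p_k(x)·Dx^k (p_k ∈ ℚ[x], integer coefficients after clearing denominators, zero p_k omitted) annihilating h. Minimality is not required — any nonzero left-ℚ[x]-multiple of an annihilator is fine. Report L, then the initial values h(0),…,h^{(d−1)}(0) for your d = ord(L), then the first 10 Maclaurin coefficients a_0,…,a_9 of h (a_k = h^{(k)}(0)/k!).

f: a_k = 3, 0, -24, 0, 32, 0, -256/15, 0, 512/105, 0, …
g: a_k = -2, -4, 4, -8, 20, -56, 168, -528, 1716, -5720, …
Sum ⇒ L₀ = lclm(L_f,L_g) in ℚ(x)⟨Dx⟩.
Differentiate: ansatz ord ≤ ord L₀ ⇒ L.
L = (-608 - 1024·x - 2048·x^2) + (-112 - 960·x - 3072·x^2 - 4096·x^3)·Dx + (-38 - 64·x - 128·x^2)·Dx^2 + (-7 - 60·x - 192·x^2 - 256·x^3)·Dx^3  (order 3).
h: a_k = -4, -40, -24, 208, -280, 4528/5, -3696, 1445536/105, -51480, 183775408/945, …
ICs: h(0) = -4, h′(0) = -40, h′′(0) = -48.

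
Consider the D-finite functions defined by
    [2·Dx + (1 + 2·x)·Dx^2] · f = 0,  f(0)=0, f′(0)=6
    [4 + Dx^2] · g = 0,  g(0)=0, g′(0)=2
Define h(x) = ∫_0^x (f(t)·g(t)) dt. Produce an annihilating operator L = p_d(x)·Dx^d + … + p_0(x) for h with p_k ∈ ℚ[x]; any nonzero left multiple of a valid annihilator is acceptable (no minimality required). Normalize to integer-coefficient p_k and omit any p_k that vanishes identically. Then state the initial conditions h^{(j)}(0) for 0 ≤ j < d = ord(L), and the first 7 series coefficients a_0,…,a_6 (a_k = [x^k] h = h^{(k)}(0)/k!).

L = (-48 + 192·x + 1216·x^2 + 2048·x^3 + 1024·x^4)·Dx + (32 + 320·x + 768·x^2 + 512·x^3)·Dx^2 + (160·x + 672·x^2 + 1024·x^3 + 512·x^4)·Dx^3 + (8 + 80·x + 192·x^2 + 128·x^3)·Dx^4 + (3 + 28·x + 92·x^2 + 128·x^3 + 64·x^4)·Dx^5  (order 5).
h: a_k = 0, 0, 0, 4, -3, 8/5, -8/3, …
ICs: h(0) = 0, h′(0) = 0, h′′(0) = 0, h′′′(0) = 24, h′′′′(0) = -72.

f: a_k = 0, 6, -6, 8, -12, 96/5, -32, …
g: a_k = 0, 2, 0, -4/3, 0, 4/15, 0, …
f·g: L₀ = L_f ⊗_s L_g, ord ≤ 2·2.
h=∫h₀ ⇒ L = L₀·Dx.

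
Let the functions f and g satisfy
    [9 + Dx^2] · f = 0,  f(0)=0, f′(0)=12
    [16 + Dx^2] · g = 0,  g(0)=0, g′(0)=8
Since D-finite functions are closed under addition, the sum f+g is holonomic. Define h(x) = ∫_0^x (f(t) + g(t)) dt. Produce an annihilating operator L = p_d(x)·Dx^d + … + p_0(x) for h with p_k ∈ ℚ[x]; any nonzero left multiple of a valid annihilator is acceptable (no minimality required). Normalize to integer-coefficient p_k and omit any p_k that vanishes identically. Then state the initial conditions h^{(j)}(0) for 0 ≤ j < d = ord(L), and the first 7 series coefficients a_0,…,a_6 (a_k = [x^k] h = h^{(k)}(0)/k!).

f: a_k = 0, 12, 0, -18, 0, 81/10, 0, …
g: a_k = 0, 8, 0, -64/3, 0, 256/15, 0, …
f+g: L₀ = lclm(L_f,L_g), ord ≤ 2+2.
Integrate: L := L₀·Dx.
L = 144·Dx + 25·Dx^3 + Dx^5  (order 5).
h: a_k = 0, 0, 10, 0, -59/6, 0, 151/36, …
ICs: h(0) = 0, h′(0) = 0, h′′(0) = 20, h′′′(0) = 0, h′′′′(0) = -236.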